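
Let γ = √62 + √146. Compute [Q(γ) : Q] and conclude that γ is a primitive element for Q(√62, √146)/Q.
[Q(γ) : Q] = 4 (equivalently, Q(γ) = Q(√62, √146))

Obviously Q(γ) ⊆ Q(√62, √146), and [Q(√62, √146):Q] = 4 (since 62, 146 are distinct squarefree integers > 1 with 9052 not a perfect square). To show equality we compute the minimal polynomial of γ. From γ = √62 + √146: γ^2 = 62 + 2√(9052) + 146 = 208 + 2√(9052), so γ^2 - 208 = 2√(9052); squaring, (γ^2 - 208)^2 = 4·9052, i.e. γ^4 - 416γ^2 + 43264 - 36208 = 0, i.e. γ^4 - 416γ^2 + 7056 = 0. So γ is a root of x^4 - 416x^2 + 7056. This polynomial is irreducible over Q: it has no rational root (each ±√62 ± √146 is irrational), and any factorization into two quadratics over Q would force √(9052) ∈ Q (pairing opposite roots) or √62, √146 ∈ Q (other pairings), all impossible. Hence [Q(γ):Q] = 4 = [Q(√62, √146):Q], so Q(γ) = Q(√62, √146).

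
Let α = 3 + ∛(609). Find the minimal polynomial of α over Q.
m_α(x) = x^3 - 9x^2 + 27x - 636

Set β = α - 3 = ∛(609), so β^3 = 609. Then (α - 3)^3 - 609 = 0, i.e. α is a root of g(x) = (x - 3)^3 - 609 = x^3 - 9x^2 + 27x - 636. Since g(x) = h(x - 3) where h(x) = x^3 - 609, and h is irreducible over Q (because 609 is not a perfect cube, so h has no rational root, and a monic cubic with no rational root is irreducible), g is also irreducible (irreducibility is preserved under the substitution x → x - 3). Hence m_α(x) = x^3 - 9x^2 + 27x - 636.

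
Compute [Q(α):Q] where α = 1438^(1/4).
[Q(α):Q] = 4

α is a root of x^4 - 1438. By Eisenstein's criterion at the prime p = 2 (which divides the constant term 1438 but p^2 = 4 does not, since 1438 is squarefree), x^4 - 1438 is irreducible over Q. Hence [Q(α):Q] = 4.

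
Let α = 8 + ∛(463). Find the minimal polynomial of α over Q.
m_α(x) = x^3 - 24x^2 + 192x - 975

Set β = α - 8 = ∛(463), so β^3 = 463. Then (α - 8)^3 - 463 = 0, i.e. α is a root of g(x) = (x - 8)^3 - 463 = x^3 - 24x^2 + 192x - 975. Since g(x) = h(x - 8) where h(x) = x^3 - 463, and h is irreducible over Q (because 463 is not a perfect cube, so h has no rational root, and a monic cubic with no rational root is irreducible), g is also irreducible (irreducibility is preserved under the substitution x → x - 8). Hence m_α(x) = x^3 - 24x^2 + 192x - 975.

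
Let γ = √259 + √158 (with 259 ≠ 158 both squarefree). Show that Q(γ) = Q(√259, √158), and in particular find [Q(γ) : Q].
[Q(γ) : Q] = 4 (equivalently, Q(γ) = Q(√259, √158))

Obviously Q(γ) ⊆ Q(√259, √158), and [Q(√259, √158):Q] = 4 (since 259, 158 are distinct squarefree integers > 1 with 40922 not a perfect square). To show equality we compute the minimal polynomial of γ. From γ = √259 + √158: γ^2 = 259 + 2√(40922) + 158 = 417 + 2√(40922), so γ^2 - 417 = 2√(40922); squaring, (γ^2 - 417)^2 = 4·40922, i.e. γ^4 - 834γ^2 + 173889 - 163688 = 0, i.e. γ^4 - 834γ^2 + 10201 = 0. So γ is a root of x^4 - 834x^2 + 10201. This polynomial is irreducible over Q: it has no rational root (each ±√259 ± √158 is irrational), and any factorization into two quadratics over Q would force √(40922) ∈ Q (pairing opposite roots) or √259, √158 ∈ Q (other pairings), all impossible. Hence [Q(γ):Q] = 4 = [Q(√259, √158):Q], so Q(γ) = Q(√259, √158).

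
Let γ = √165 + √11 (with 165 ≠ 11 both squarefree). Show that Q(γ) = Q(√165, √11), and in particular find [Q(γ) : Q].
[Q(γ) : Q] = 4 (equivalently, Q(γ) = Q(√165, √11))

Obviously Q(γ) ⊆ Q(√165, √11), and [Q(√165, √11):Q] = 4 (since 165, 11 are distinct squarefree integers > 1 with 1815 not a perfect square). To show equality we compute the minimal polynomial of γ. From γ = √165 + √11: γ^2 = 165 + 2√(1815) + 11 = 176 + 2√(1815), so γ^2 - 176 = 2√(1815); squaring, (γ^2 - 176)^2 = 4·1815, i.e. γ^4 - 352γ^2 + 30976 - 7260 = 0, i.e. γ^4 - 352γ^2 + 23716 = 0. So γ is a root of x^4 - 352x^2 + 23716. This polynomial is irreducible over Q: it has no rational root (each ±√165 ± √11 is irrational), and any factorization into two quadratics over Q would force √(1815) ∈ Q (pairing opposite roots) or √165, √11 ∈ Q (other pairings), all impossible. Hence [Q(γ):Q] = 4 = [Q(√165, √11):Q], so Q(γ) = Q(√165, √11).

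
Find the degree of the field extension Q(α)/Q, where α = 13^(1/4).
[Q(α):Q] = 4

α is a root of x^4 - 13. By Eisenstein's criterion at the prime p = 13 (which divides the constant term 13 but p^2 = 169 does not, since 13 is squarefree), x^4 - 13 is irreducible over Q. Hence [Q(α):Q] = 4.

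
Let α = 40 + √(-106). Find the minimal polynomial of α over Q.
m_α(x) = x^2 - 80x + 1706

From α - 40 = √(-106), squaring gives (α - 40)^2 = -106, i.e. α^2 - 80α + 1600 = -106, so α^2 - 80α + 1706 = 0. The discriminant of x^2 - 80x + 1706 is (-80)^2 - 4·(1706) = 6400 - 6824 = -424, and 4·(-106) is not a perfect square in Q since -106 is squarefree and ≠ 1. Hence x^2 - 80x + 1706 is irreducible over Q and is the minimal polynomial of α.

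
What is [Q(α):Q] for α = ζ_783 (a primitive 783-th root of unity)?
[Q(α):Q] = 504

The minimal polynomial of ζ_783 over Q is the 783-th cyclotomic polynomial Φ_783(x), which is irreducible over Q and has degree φ(783) = 504. Hence [Q(α):Q] = φ(783) = 504.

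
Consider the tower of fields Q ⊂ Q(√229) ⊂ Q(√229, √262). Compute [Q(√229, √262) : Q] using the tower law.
[Q(√229, √262) : Q] = 4

[Q(√229):Q] = 2 (min poly x^2 - 229, irreducible since 229 is squarefree > 1). For the top step, suppose √262 ∈ Q(√229), say √262 = c + d√229 with c, d ∈ Q. Squaring: 262 = c^2 + 229d^2 + 2cd√229. Since √229 ∉ Q this forces 2cd = 0. If d = 0 then √262 = c ∈ Q, contradicting 262 squarefree > 1. If c = 0 then 262 = 229d^2, so 229·262 = (229d)^2 is a perfect square in Q — but 229·262 = 59998 is not a perfect square (since 229 and 262 are distinct squarefree integers). Contradiction. Hence √262 ∉ Q(√229), so x^2 - 262 stays irreducible over Q(√229) and [Q(√229, √262) : Q(√229)] = 2. By the tower law, [Q(√229, √262) : Q] = 2 · 2 = 4.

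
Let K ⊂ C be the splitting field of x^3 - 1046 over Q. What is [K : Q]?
[K : Q] = 6

The roots of x^3 - 1046 are ∛1046, ω∛1046, ω^2∛1046 where ω = e^(2πi/3) is a primitive cube root of unity, so K = Q(∛1046, ω). Now [Q(∛1046):Q] = 3 (since 1046 is not a perfect cube, x^3 - 1046 is irreducible) and [Q(ω):Q] = 2. Both 2 and 3 divide [K:Q], and [K:Q] ≤ 3·2 = 6, so [K:Q] = 6. (Equivalently: Q(∛1046) ⊂ R but ω ∉ R, so [K : Q(∛1046)] = 2.)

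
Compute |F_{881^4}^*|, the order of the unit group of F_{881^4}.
|F_{881^4}^*| = 602425897920

F_{881^4} has 881^4 = 602425897921 elements; its multiplicative group consists of all nonzero elements, so |F_{881^4}^*| = 602425897921 - 1 = 602425897920. (It is cyclic since any finite subgroup of the multiplicative group of a field is cyclic.)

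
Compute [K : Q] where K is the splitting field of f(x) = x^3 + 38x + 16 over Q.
[K : Q] = 6

By the rational root test, any rational root of the monic integer polynomial f(x) = x^3 + 38x + 16 must be an integer dividing the constant term 16, i.e. one of ±{1, 2, 4, 8, 16}. Evaluating: f(1) = 55, f(-1) = -23, f(2) = 100, f(-2) = -68, f(4) = 232, f(-4) = -200, f(8) = 832, f(-8) = -800, f(16) = 4720, f(-16) = -4688; none is 0, so f has no rational root and is therefore irreducible over Q (a cubic with no linear factor over a field is irreducible). For an irreducible cubic, the Galois group is A_3 or S_3 according as the discriminant disc(f) = -4a^3 - 27b^2 = -4·(38)^3 - 27·(16)^2 = -226400 is or is not a square in Q. Here disc(f) = -226400 is not a perfect square in Q, so the Galois group of f over Q is not contained in A_3 and must be all of S_3. The splitting field has degree |S_3| = 6 over Q, so [K : Q] = 6.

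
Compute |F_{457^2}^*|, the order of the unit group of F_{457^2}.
|F_{457^2}^*| = 208848

F_{457^2} has 457^2 = 208849 elements; its multiplicative group consists of all nonzero elements, so |F_{457^2}^*| = 208849 - 1 = 208848. (It is cyclic since any finite subgroup of the multiplicative group of a field is cyclic.)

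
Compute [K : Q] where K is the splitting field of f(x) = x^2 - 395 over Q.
[K : Q] = 2

f(x) = x^2 - 395 factors as (x - √395)(x + √395). The splitting field is K = Q(√395). Since 395 is squarefree and > 1, it is not a perfect square, so x^2 - 395 is irreducible over Q and [Q(√395) : Q] = 2. Hence [K : Q] = 2.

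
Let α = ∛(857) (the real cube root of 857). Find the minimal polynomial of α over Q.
m_α(x) = x^3 - 857

α satisfies α^3 = 857, so x^3 - 857 annihilates α. By the rational root test, a rational root p/q (in lowest terms) of x^3 - 857 would satisfy p^3 = 857 q^3, forcing q = 1 and p^3 = 857; but 857 is not a perfect cube, contradiction. A monic cubic over Q with no rational root is irreducible (any nontrivial factorization would include a linear factor). Hence x^3 - 857 is the minimal polynomial of α, and in particular [Q(α):Q] = 3.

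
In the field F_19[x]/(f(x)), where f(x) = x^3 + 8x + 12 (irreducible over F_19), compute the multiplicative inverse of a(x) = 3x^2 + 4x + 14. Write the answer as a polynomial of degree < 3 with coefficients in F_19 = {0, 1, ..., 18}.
a(x)^(-1) ≡ 7x^2 + 18x + 12 (mod f(x))

Since f is irreducible over F_19, F_19[x]/(f) is a field and a(x) ≠ 0 has an inverse. Apply the extended Euclidean algorithm to f(x) and a(x) in F_19[x]: f(x) = (13x + 8)·a(x) + (3x + 14);  a(x) = (x + 3)·(3x + 14) + (10). The last nonzero remainder is the constant 10 = gcd(f, a) in F_19. Back-substituting through the division chain expresses 10 = s(x)·a(x) + t(x)·f(x) with s(x) ≡ 13x^2 + 9x + 6 (mod f), so (13x^2 + 9x + 6)·a(x) ≡ 10 (mod f). Multiplying by 10^(-1) ≡ 2 in F_19 gives a(x)^(-1) ≡ 2·(13x^2 + 9x + 6) ≡ 7x^2 + 18x + 12 (mod f). Check: (3x^2 + 4x + 14)·(7x^2 + 18x + 12) = 2x^4 + 6x^3 + 16x^2 + 15x + 16 ≡ 1 (mod x^3 + 8x + 12).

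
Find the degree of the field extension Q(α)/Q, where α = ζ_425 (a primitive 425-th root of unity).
[Q(α):Q] = 320

The minimal polynomial of ζ_425 over Q is the 425-th cyclotomic polynomial Φ_425(x), which is irreducible over Q and has degree φ(425) = 320. Hence [Q(α):Q] = φ(425) = 320.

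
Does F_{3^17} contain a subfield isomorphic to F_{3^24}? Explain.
No: F_{3^24} is not a subfield of F_{3^17}

F_{p^m} embeds in F_{p^n} iff m | n. Here 24 ∤ 17 (since 17 = 0·24 + 17 with remainder 17 ≠ 0), so F_{3^24} is not a subfield of F_{3^17}. Equivalently: if it were, the tower law would give 24 = [F_{3^24}:F_3] dividing [F_{3^17}:F_3] = 17, contradiction.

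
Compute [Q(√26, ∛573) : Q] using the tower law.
[Q(√26, ∛573) : Q] = 6

Let L = Q(√26, ∛573). Since Q(√26) ⊂ L and [Q(√26):Q] = 2, the tower law gives 2 | [L:Q]. Likewise Q(∛573) ⊂ L with [Q(∛573):Q] = 3 (because 573 is not a perfect cube), so 3 | [L:Q]. As gcd(2,3) = 1, [L:Q] is divisible by 6. Conversely L is generated over Q by √26 and ∛573, so [L:Q] ≤ 2·3 = 6. Therefore [Q(√26, ∛573) : Q] = 6.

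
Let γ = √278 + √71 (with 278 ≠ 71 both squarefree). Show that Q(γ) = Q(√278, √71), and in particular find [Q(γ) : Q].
[Q(γ) : Q] = 4 (equivalently, Q(γ) = Q(√278, √71))

Obviously Q(γ) ⊆ Q(√278, √71), and [Q(√278, √71):Q] = 4 (since 278, 71 are distinct squarefree integers > 1 with 19738 not a perfect square). To show equality we compute the minimal polynomial of γ. From γ = √278 + √71: γ^2 = 278 + 2√(19738) + 71 = 349 + 2√(19738), so γ^2 - 349 = 2√(19738); squaring, (γ^2 - 349)^2 = 4·19738, i.e. γ^4 - 698γ^2 + 121801 - 78952 = 0, i.e. γ^4 - 698γ^2 + 42849 = 0. So γ is a root of x^4 - 698x^2 + 42849. This polynomial is irreducible over Q: it has no rational root (each ±√278 ± √71 is irrational), and any factorization into two quadratics over Q would force √(19738) ∈ Q (pairing opposite roots) or √278, √71 ∈ Q (other pairings), all impossible. Hence [Q(γ):Q] = 4 = [Q(√278, √71):Q], so Q(γ) = Q(√278, √71).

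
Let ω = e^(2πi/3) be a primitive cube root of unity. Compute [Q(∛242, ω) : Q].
[Q(∛242, ω) : Q] = 6

[Q(∛242):Q] = 3 (min poly x^3 - 242, irreducible since 242 is not a perfect cube). [Q(ω):Q] = 2 (min poly x^2 + x + 1). Since Q(∛242) ⊂ R and ω ∉ R, we have ω ∉ Q(∛242), so x^2 + x + 1 remains irreducible over Q(∛242) and [Q(∛242, ω) : Q(∛242)] = 2. By the tower law, [Q(∛242, ω) : Q] = 3 · 2 = 6. (In fact Q(∛242, ω) is the splitting field of x^3 - 242 over Q.)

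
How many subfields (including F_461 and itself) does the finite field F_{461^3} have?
F_{461^3} has 2 subfields

The subfields of F_{p^n} are exactly the fields F_{p^d} for d | n (each is the fixed field of the unique index-d subgroup of Gal(F_{p^n}/F_p) ≅ Z/nZ). The divisors of n = 3 are {1, 3}, giving 2 subfields: F_{461^1}, F_{461^3}.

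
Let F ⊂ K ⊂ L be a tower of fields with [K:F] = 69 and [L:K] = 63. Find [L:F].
[L:F] = 4347

The tower law says that for any tower of field extensions F ⊂ K ⊂ L with finite degrees, [L:F] = [L:K] · [K:F]. Here this gives [L:F] = 63 · 69 = 4347.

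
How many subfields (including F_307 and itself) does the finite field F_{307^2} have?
F_{307^2} has 2 subfields

The subfields of F_{p^n} are exactly the fields F_{p^d} for d | n (each is the fixed field of the unique index-d subgroup of Gal(F_{p^n}/F_p) ≅ Z/nZ). The divisors of n = 2 are {1, 2}, giving 2 subfields: F_{307^1}, F_{307^2}.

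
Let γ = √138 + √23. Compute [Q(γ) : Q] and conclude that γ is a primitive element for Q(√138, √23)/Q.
[Q(γ) : Q] = 4 (equivalently, Q(γ) = Q(√138, √23))

Obviously Q(γ) ⊆ Q(√138, √23), and [Q(√138, √23):Q] = 4 (since 138, 23 are distinct squarefree integers > 1 with 3174 not a perfect square). To show equality we compute the minimal polynomial of γ. From γ = √138 + √23: γ^2 = 138 + 2√(3174) + 23 = 161 + 2√(3174), so γ^2 - 161 = 2√(3174); squaring, (γ^2 - 161)^2 = 4·3174, i.e. γ^4 - 322γ^2 + 25921 - 12696 = 0, i.e. γ^4 - 322γ^2 + 13225 = 0. So γ is a root of x^4 - 322x^2 + 13225. This polynomial is irreducible over Q: it has no rational root (each ±√138 ± √23 is irrational), and any factorization into two quadratics over Q would force √(3174) ∈ Q (pairing opposite roots) or √138, √23 ∈ Q (other pairings), all impossible. Hence [Q(γ):Q] = 4 = [Q(√138, √23):Q], so Q(γ) = Q(√138, √23).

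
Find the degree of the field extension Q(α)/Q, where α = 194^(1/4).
[Q(α):Q] = 4

α is a root of x^4 - 194. By Eisenstein's criterion at the prime p = 2 (which divides the constant term 194 but p^2 = 4 does not, since 194 is squarefree), x^4 - 194 is irreducible over Q. Hence [Q(α):Q] = 4.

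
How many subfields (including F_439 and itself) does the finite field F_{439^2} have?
F_{439^2} has 2 subfields

The subfields of F_{p^n} are exactly the fields F_{p^d} for d | n (each is the fixed field of the unique index-d subgroup of Gal(F_{p^n}/F_p) ≅ Z/nZ). The divisors of n = 2 are {1, 2}, giving 2 subfields: F_{439^1}, F_{439^2}.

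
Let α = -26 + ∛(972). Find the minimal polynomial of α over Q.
m_α(x) = x^3 + 78x^2 + 2028x + 16604

Set β = α + 26 = ∛(972), so β^3 = 972. Then (α + 26)^3 - 972 = 0, i.e. α is a root of g(x) = (x + 26)^3 - 972 = x^3 + 78x^2 + 2028x + 16604. Since g(x) = h(x + 26) where h(x) = x^3 - 972, and h is irreducible over Q (because 972 is not a perfect cube, so h has no rational root, and a monic cubic with no rational root is irreducible), g is also irreducible (irreducibility is preserved under the substitution x → x + 26). Hence m_α(x) = x^3 + 78x^2 + 2028x + 16604.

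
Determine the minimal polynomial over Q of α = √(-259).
m_α(x) = x^2 + 259

α satisfies α^2 + 259 = 0, so x^2 + 259 annihilates α. Since d = -259 is squarefree and ≠ 1, it is not a perfect square in Q, so x^2 + 259 has no rational root and is therefore irreducible over Q (a degree-2 polynomial over a field is irreducible iff it has no root). Hence m_α(x) = x^2 + 259.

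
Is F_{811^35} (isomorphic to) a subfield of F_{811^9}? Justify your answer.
No: F_{811^35} is not a subfield of F_{811^9}

F_{p^m} embeds in F_{p^n} iff m | n. Here 35 ∤ 9 (since 9 = 0·35 + 9 with remainder 9 ≠ 0), so F_{811^35} is not a subfield of F_{811^9}. Equivalently: if it were, the tower law would give 35 = [F_{811^35}:F_811] dividing [F_{811^9}:F_811] = 9, contradiction.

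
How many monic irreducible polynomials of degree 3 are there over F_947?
There are 283092392 monic irreducible polynomials of degree 3 over F_947

Each element of F_{947^3} that lies in no proper subfield is a root of exactly one monic irreducible of degree 3 over F_947, and each such polynomial has 3 distinct roots in F_{947^3}. By Möbius inversion the count is N_947(3) = (1/3) Σ_{d|3} μ(3/d) · 947^d = (1/3)(μ(3)·947^1 + μ(1)·947^3) = 849277176/3 = 283092392.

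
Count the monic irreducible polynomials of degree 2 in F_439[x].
There are 96141 monic irreducible polynomials of degree 2 over F_439

Each element of F_{439^2} that lies in no proper subfield is a root of exactly one monic irreducible of degree 2 over F_439, and each such polynomial has 2 distinct roots in F_{439^2}. By Möbius inversion the count is N_439(2) = (1/2) Σ_{d|2} μ(2/d) · 439^d = (1/2)(μ(2)·439^1 + μ(1)·439^2) = 192282/2 = 96141.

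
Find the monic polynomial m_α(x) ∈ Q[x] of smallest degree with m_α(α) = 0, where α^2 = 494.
m_α(x) = x^2 - 494

α satisfies α^2 - 494 = 0, so x^2 - 494 annihilates α. Since d = 494 is squarefree and ≠ 1, it is not a perfect square in Q, so x^2 - 494 has no rational root and is therefore irreducible over Q (a degree-2 polynomial over a field is irreducible iff it has no root). Hence m_α(x) = x^2 - 494.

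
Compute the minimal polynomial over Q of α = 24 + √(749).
m_α(x) = x^2 - 48x - 173

From α - 24 = √(749), squaring gives (α - 24)^2 = 749, i.e. α^2 - 48α + 576 = 749, so α^2 - 48α - 173 = 0. The discriminant of x^2 - 48x - 173 is (-48)^2 - 4·(-173) = 2304 + 692 = 2996, and 4·(749) is not a perfect square in Q since 749 is squarefree and ≠ 1. Hence x^2 - 48x - 173 is irreducible over Q and is the minimal polynomial of α.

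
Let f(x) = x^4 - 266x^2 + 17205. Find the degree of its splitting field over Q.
[K : Q] = 4

Solving the quadratic in x^2: x^2 = (266 ± √(266^2 - 4·17205))/2 = (266 ± √1936)/2 = (266 ± 44)/2, giving x^2 = 155 or x^2 = 111. So f(x) = (x^2 - 155)(x^2 - 111) and the roots of f are ±√155, ±√111. Hence the splitting field is K = Q(√155, √111). Since 155 and 111 are distinct squarefree integers > 1, their product 17205 is not a perfect square, so √111 ∉ Q(√155). By the tower law [K:Q] = [Q(√155,√111):Q(√155)] · [Q(√155):Q] = 2 · 2 = 4.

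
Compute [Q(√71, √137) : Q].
[Q(√71, √137) : Q] = 4

[Q(√71):Q] = 2 (min poly x^2 - 71, irreducible since 71 is squarefree > 1). For the top step, suppose √137 ∈ Q(√71), say √137 = c + d√71 with c, d ∈ Q. Squaring: 137 = c^2 + 71d^2 + 2cd√71. Since √71 ∉ Q this forces 2cd = 0. If d = 0 then √137 = c ∈ Q, contradicting 137 squarefree > 1. If c = 0 then 137 = 71d^2, so 71·137 = (71d)^2 is a perfect square in Q — but 71·137 = 9727 is not a perfect square (since 71 and 137 are distinct squarefree integers). Contradiction. Hence √137 ∉ Q(√71), so x^2 - 137 stays irreducible over Q(√71) and [Q(√71, √137) : Q(√71)] = 2. By the tower law, [Q(√71, √137) : Q] = 2 · 2 = 4.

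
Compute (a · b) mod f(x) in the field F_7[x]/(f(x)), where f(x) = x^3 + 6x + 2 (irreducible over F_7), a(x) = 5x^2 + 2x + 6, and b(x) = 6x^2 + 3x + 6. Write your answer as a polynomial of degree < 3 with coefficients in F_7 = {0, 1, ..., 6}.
a · b ≡ 4x^2 + 4x + 3 (mod f(x))

Multiply in F_7[x]: a(x)·b(x) = (5x^2 + 2x + 6)·(6x^2 + 3x + 6) = 2x^4 + 6x^3 + 2x^2 + 2x + 1. This has degree ≥ 3, so divide by f(x) over F_7: 2x^4 + 6x^3 + 2x^2 + 2x + 1 = (2x + 6)·(x^3 + 6x + 2) + (4x^2 + 4x + 3). Hence a·b ≡ 4x^2 + 4x + 3 (mod f). (F_7[x]/(f) is a field with 7^3 = 343 elements since f is irreducible of degree 3.)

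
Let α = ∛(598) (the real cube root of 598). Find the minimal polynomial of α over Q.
m_α(x) = x^3 - 598

α satisfies α^3 = 598, so x^3 - 598 annihilates α. By the rational root test, a rational root p/q (in lowest terms) of x^3 - 598 would satisfy p^3 = 598 q^3, forcing q = 1 and p^3 = 598; but 598 is not a perfect cube, contradiction. A monic cubic over Q with no rational root is irreducible (any nontrivial factorization would include a linear factor). Hence x^3 - 598 is the minimal polynomial of α, and in particular [Q(α):Q] = 3.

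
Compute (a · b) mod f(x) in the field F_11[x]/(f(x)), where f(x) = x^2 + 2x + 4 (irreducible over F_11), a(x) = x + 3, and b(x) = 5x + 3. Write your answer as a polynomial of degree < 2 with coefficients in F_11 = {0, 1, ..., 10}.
a · b ≡ 8x (mod f(x))

Multiply in F_11[x]: a(x)·b(x) = (x + 3)·(5x + 3) = 5x^2 + 7x + 9. This has degree ≥ 2, so divide by f(x) over F_11: 5x^2 + 7x + 9 = (5)·(x^2 + 2x + 4) + (8x). Hence a·b ≡ 8x (mod f). (F_11[x]/(f) is a field with 11^2 = 121 elements since f is irreducible of degree 2.)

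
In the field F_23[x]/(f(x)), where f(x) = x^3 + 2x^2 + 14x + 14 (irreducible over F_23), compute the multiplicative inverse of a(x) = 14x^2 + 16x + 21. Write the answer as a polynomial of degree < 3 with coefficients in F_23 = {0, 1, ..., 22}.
a(x)^(-1) ≡ 20x^2 + 12 (mod f(x))

Since f is irreducible over F_23, F_23[x]/(f) is a field and a(x) ≠ 0 has an inverse. Apply the extended Euclidean algorithm to f(x) and a(x) in F_23[x]: f(x) = (5x + 1)·a(x) + (8x + 16);  a(x) = (19x + 10)·(8x + 16) + (22). The last nonzero remainder is the constant 22 = gcd(f, a) in F_23. Back-substituting through the division chain expresses 22 = s(x)·a(x) + t(x)·f(x) with s(x) ≡ 3x^2 + 11 (mod f), so (3x^2 + 11)·a(x) ≡ 22 (mod f). Multiplying by 22^(-1) ≡ 22 in F_23 gives a(x)^(-1) ≡ 22·(3x^2 + 11) ≡ 20x^2 + 12 (mod f). Check: (14x^2 + 16x + 21)·(20x^2 + 12) = 4x^4 + 21x^3 + 13x^2 + 8x + 22 ≡ 1 (mod x^3 + 2x^2 + 14x + 14).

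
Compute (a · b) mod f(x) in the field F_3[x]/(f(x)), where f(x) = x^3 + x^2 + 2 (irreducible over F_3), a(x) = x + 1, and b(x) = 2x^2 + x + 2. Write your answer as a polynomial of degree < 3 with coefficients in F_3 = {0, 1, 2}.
a · b ≡ x^2 + 1 (mod f(x))

Multiply in F_3[x]: a(x)·b(x) = (x + 1)·(2x^2 + x + 2) = 2x^3 + 2. This has degree ≥ 3, so divide by f(x) over F_3: 2x^3 + 2 = (2)·(x^3 + x^2 + 2) + (x^2 + 1). Hence a·b ≡ x^2 + 1 (mod f). (F_3[x]/(f) is a field with 3^3 = 27 elements since f is irreducible of degree 3.)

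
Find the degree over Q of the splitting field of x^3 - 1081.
[K : Q] = 6

The roots of x^3 - 1081 are ∛1081, ω∛1081, ω^2∛1081 where ω = e^(2πi/3) is a primitive cube root of unity, so K = Q(∛1081, ω). Now [Q(∛1081):Q] = 3 (since 1081 is not a perfect cube, x^3 - 1081 is irreducible) and [Q(ω):Q] = 2. Both 2 and 3 divide [K:Q], and [K:Q] ≤ 3·2 = 6, so [K:Q] = 6. (Equivalently: Q(∛1081) ⊂ R but ω ∉ R, so [K : Q(∛1081)] = 2.)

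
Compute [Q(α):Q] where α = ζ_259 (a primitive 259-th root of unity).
[Q(α):Q] = 216

The minimal polynomial of ζ_259 over Q is the 259-th cyclotomic polynomial Φ_259(x), which is irreducible over Q and has degree φ(259) = 216. Hence [Q(α):Q] = φ(259) = 216.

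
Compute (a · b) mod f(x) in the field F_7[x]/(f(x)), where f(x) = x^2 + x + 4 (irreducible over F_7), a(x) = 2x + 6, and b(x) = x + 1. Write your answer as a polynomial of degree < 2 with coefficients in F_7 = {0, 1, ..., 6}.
a · b ≡ 6x + 5 (mod f(x))

Multiply in F_7[x]: a(x)·b(x) = (2x + 6)·(x + 1) = 2x^2 + x + 6. This has degree ≥ 2, so divide by f(x) over F_7: 2x^2 + x + 6 = (2)·(x^2 + x + 4) + (6x + 5). Hence a·b ≡ 6x + 5 (mod f). (F_7[x]/(f) is a field with 7^2 = 49 elements since f is irreducible of degree 2.)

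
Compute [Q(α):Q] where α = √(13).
[Q(α):Q] = 2

[Q(α):Q] equals the degree of the minimal polynomial of α. Here α^2 = 13 and x^2 - 13 is irreducible (d = 13 is squarefree, ≠ 1, hence not a square), so deg(m_α) = 2. Thus [Q(α):Q] = 2.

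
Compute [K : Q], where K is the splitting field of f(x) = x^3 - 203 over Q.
[K : Q] = 6

The roots of x^3 - 203 are ∛203, ω∛203, ω^2∛203 where ω = e^(2πi/3) is a primitive cube root of unity, so K = Q(∛203, ω). Now [Q(∛203):Q] = 3 (since 203 is not a perfect cube, x^3 - 203 is irreducible) and [Q(ω):Q] = 2. Both 2 and 3 divide [K:Q], and [K:Q] ≤ 3·2 = 6, so [K:Q] = 6. (Equivalently: Q(∛203) ⊂ R but ω ∉ R, so [K : Q(∛203)] = 2.)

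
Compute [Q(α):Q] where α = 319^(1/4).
[Q(α):Q] = 4

α is a root of x^4 - 319. By Eisenstein's criterion at the prime p = 11 (which divides the constant term 319 but p^2 = 121 does not, since 319 is squarefree), x^4 - 319 is irreducible over Q. Hence [Q(α):Q] = 4.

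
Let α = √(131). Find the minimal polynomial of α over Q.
m_α(x) = x^2 - 131

α satisfies α^2 - 131 = 0, so x^2 - 131 annihilates α. Since d = 131 is squarefree and ≠ 1, it is not a perfect square in Q, so x^2 - 131 has no rational root and is therefore irreducible over Q (a degree-2 polynomial over a field is irreducible iff it has no root). Hence m_α(x) = x^2 - 131.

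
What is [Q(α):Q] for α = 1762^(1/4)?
[Q(α):Q] = 4

α is a root of x^4 - 1762. By Eisenstein's criterion at the prime p = 2 (which divides the constant term 1762 but p^2 = 4 does not, since 1762 is squarefree), x^4 - 1762 is irreducible over Q. Hence [Q(α):Q] = 4.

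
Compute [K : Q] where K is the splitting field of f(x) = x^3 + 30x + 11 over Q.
[K : Q] = 6

By the rational root test, any rational root of the monic integer polynomial f(x) = x^3 + 30x + 11 must be an integer dividing the constant term 11, i.e. one of ±{1, 11}. Evaluating: f(1) = 42, f(-1) = -20, f(11) = 1672, f(-11) = -1650; none is 0, so f has no rational root and is therefore irreducible over Q (a cubic with no linear factor over a field is irreducible). For an irreducible cubic, the Galois group is A_3 or S_3 according as the discriminant disc(f) = -4a^3 - 27b^2 = -4·(30)^3 - 27·(11)^2 = -111267 is or is not a square in Q. Here disc(f) = -111267 is not a perfect square in Q, so the Galois group of f over Q is not contained in A_3 and must be all of S_3. The splitting field has degree |S_3| = 6 over Q, so [K : Q] = 6.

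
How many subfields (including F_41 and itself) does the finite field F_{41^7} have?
F_{41^7} has 2 subfields

The subfields of F_{p^n} are exactly the fields F_{p^d} for d | n (each is the fixed field of the unique index-d subgroup of Gal(F_{p^n}/F_p) ≅ Z/nZ). The divisors of n = 7 are {1, 7}, giving 2 subfields: F_{41^1}, F_{41^7}.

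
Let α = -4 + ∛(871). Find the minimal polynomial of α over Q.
m_α(x) = x^3 + 12x^2 + 48x - 807

Set β = α + 4 = ∛(871), so β^3 = 871. Then (α + 4)^3 - 871 = 0, i.e. α is a root of g(x) = (x + 4)^3 - 871 = x^3 + 12x^2 + 48x - 807. Since g(x) = h(x + 4) where h(x) = x^3 - 871, and h is irreducible over Q (because 871 is not a perfect cube, so h has no rational root, and a monic cubic with no rational root is irreducible), g is also irreducible (irreducibility is preserved under the substitution x → x + 4). Hence m_α(x) = x^3 + 12x^2 + 48x - 807.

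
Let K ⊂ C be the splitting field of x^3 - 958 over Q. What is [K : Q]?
[K : Q] = 6

The roots of x^3 - 958 are ∛958, ω∛958, ω^2∛958 where ω = e^(2πi/3) is a primitive cube root of unity, so K = Q(∛958, ω). Now [Q(∛958):Q] = 3 (since 958 is not a perfect cube, x^3 - 958 is irreducible) and [Q(ω):Q] = 2. Both 2 and 3 divide [K:Q], and [K:Q] ≤ 3·2 = 6, so [K:Q] = 6. (Equivalently: Q(∛958) ⊂ R but ω ∉ R, so [K : Q(∛958)] = 2.)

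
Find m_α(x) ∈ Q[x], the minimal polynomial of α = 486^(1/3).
m_α(x) = x^3 - 486

α satisfies α^3 = 486, so x^3 - 486 annihilates α. By the rational root test, a rational root p/q (in lowest terms) of x^3 - 486 would satisfy p^3 = 486 q^3, forcing q = 1 and p^3 = 486; but 486 is not a perfect cube, contradiction. A monic cubic over Q with no rational root is irreducible (any nontrivial factorization would include a linear factor). Hence x^3 - 486 is the minimal polynomial of α, and in particular [Q(α):Q] = 3.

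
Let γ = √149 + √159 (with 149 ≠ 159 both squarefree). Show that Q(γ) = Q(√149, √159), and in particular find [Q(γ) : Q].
[Q(γ) : Q] = 4 (equivalently, Q(γ) = Q(√149, √159))

Obviously Q(γ) ⊆ Q(√149, √159), and [Q(√149, √159):Q] = 4 (since 149, 159 are distinct squarefree integers > 1 with 23691 not a perfect square). To show equality we compute the minimal polynomial of γ. From γ = √149 + √159: γ^2 = 149 + 2√(23691) + 159 = 308 + 2√(23691), so γ^2 - 308 = 2√(23691); squaring, (γ^2 - 308)^2 = 4·23691, i.e. γ^4 - 616γ^2 + 94864 - 94764 = 0, i.e. γ^4 - 616γ^2 + 100 = 0. So γ is a root of x^4 - 616x^2 + 100. This polynomial is irreducible over Q: it has no rational root (each ±√149 ± √159 is irrational), and any factorization into two quadratics over Q would force √(23691) ∈ Q (pairing opposite roots) or √149, √159 ∈ Q (other pairings), all impossible. Hence [Q(γ):Q] = 4 = [Q(√149, √159):Q], so Q(γ) = Q(√149, √159).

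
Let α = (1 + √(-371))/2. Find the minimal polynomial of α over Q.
m_α(x) = x^2 - x + 93

From 2α - 1 = √(-371), squaring gives (2α - 1)^2 = -371, i.e. 4α^2 - 4α + 1 = -371, so α^2 - α + (1 + 371)/4 = 0. Since -371 ≡ 1 (mod 4), (1 + 371)/4 = 93 ∈ Z. The polynomial x^2 - x + 93 has discriminant 1 - 4·(93) = -371, which is not a perfect square in Q (d = -371 is squarefree and ≠ 1), so x^2 - x + 93 is irreducible over Q. It is the minimal polynomial of α.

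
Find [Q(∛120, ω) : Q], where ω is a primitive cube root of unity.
[Q(∛120, ω) : Q] = 6

[Q(∛120):Q] = 3 (min poly x^3 - 120, irreducible since 120 is not a perfect cube). [Q(ω):Q] = 2 (min poly x^2 + x + 1). Since Q(∛120) ⊂ R and ω ∉ R, we have ω ∉ Q(∛120), so x^2 + x + 1 remains irreducible over Q(∛120) and [Q(∛120, ω) : Q(∛120)] = 2. By the tower law, [Q(∛120, ω) : Q] = 3 · 2 = 6. (In fact Q(∛120, ω) is the splitting field of x^3 - 120 over Q.)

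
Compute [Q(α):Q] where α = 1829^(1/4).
[Q(α):Q] = 4

α is a root of x^4 - 1829. By Eisenstein's criterion at the prime p = 31 (which divides the constant term 1829 but p^2 = 961 does not, since 1829 is squarefree), x^4 - 1829 is irreducible over Q. Hence [Q(α):Q] = 4.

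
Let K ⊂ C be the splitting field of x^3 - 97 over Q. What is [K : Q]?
[K : Q] = 6

The roots of x^3 - 97 are ∛97, ω∛97, ω^2∛97 where ω = e^(2πi/3) is a primitive cube root of unity, so K = Q(∛97, ω). Now [Q(∛97):Q] = 3 (since 97 is not a perfect cube, x^3 - 97 is irreducible) and [Q(ω):Q] = 2. Both 2 and 3 divide [K:Q], and [K:Q] ≤ 3·2 = 6, so [K:Q] = 6. (Equivalently: Q(∛97) ⊂ R but ω ∉ R, so [K : Q(∛97)] = 2.)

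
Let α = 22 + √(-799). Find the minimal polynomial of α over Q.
m_α(x) = x^2 - 44x + 1283

From α - 22 = √(-799), squaring gives (α - 22)^2 = -799, i.e. α^2 - 44α + 484 = -799, so α^2 - 44α + 1283 = 0. The discriminant of x^2 - 44x + 1283 is (-44)^2 - 4·(1283) = 1936 - 5132 = -3196, and 4·(-799) is not a perfect square in Q since -799 is squarefree and ≠ 1. Hence x^2 - 44x + 1283 is irreducible over Q and is the minimal polynomial of α.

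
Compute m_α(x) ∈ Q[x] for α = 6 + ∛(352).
m_α(x) = x^3 - 18x^2 + 108x - 568

Set β = α - 6 = ∛(352), so β^3 = 352. Then (α - 6)^3 - 352 = 0, i.e. α is a root of g(x) = (x - 6)^3 - 352 = x^3 - 18x^2 + 108x - 568. Since g(x) = h(x - 6) where h(x) = x^3 - 352, and h is irreducible over Q (because 352 is not a perfect cube, so h has no rational root, and a monic cubic with no rational root is irreducible), g is also irreducible (irreducibility is preserved under the substitution x → x - 6). Hence m_α(x) = x^3 - 18x^2 + 108x - 568.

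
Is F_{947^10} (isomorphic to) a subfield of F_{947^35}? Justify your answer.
No: F_{947^10} is not a subfield of F_{947^35}

F_{p^m} embeds in F_{p^n} iff m | n. Here 10 ∤ 35 (since 35 = 3·10 + 5 with remainder 5 ≠ 0), so F_{947^10} is not a subfield of F_{947^35}. Equivalently: if it were, the tower law would give 10 = [F_{947^10}:F_947] dividing [F_{947^35}:F_947] = 35, contradiction.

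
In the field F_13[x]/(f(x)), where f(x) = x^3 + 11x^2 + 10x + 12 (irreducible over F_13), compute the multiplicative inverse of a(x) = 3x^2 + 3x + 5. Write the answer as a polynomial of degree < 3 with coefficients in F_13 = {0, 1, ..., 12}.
a(x)^(-1) ≡ 7x^2 + 8x + 1 (mod f(x))

Since f is irreducible over F_13, F_13[x]/(f) is a field and a(x) ≠ 0 has an inverse. Apply the extended Euclidean algorithm to f(x) and a(x) in F_13[x]: f(x) = (9x + 12)·a(x) + (7x + 4);  a(x) = (6x + 10)·(7x + 4) + (4). The last nonzero remainder is the constant 4 = gcd(f, a) in F_13. Back-substituting through the division chain expresses 4 = s(x)·a(x) + t(x)·f(x) with s(x) ≡ 2x^2 + 6x + 4 (mod f), so (2x^2 + 6x + 4)·a(x) ≡ 4 (mod f). Multiplying by 4^(-1) ≡ 10 in F_13 gives a(x)^(-1) ≡ 10·(2x^2 + 6x + 4) ≡ 7x^2 + 8x + 1 (mod f). Check: (3x^2 + 3x + 5)·(7x^2 + 8x + 1) = 8x^4 + 6x^3 + 10x^2 + 4x + 5 ≡ 1 (mod x^3 + 11x^2 + 10x + 12).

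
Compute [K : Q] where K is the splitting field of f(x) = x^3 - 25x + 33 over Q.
[K : Q] = 6

By the rational root test, any rational root of the monic integer polynomial f(x) = x^3 - 25x + 33 must be an integer dividing the constant term 33, i.e. one of ±{1, 3, 11, 33}. Evaluating: f(1) = 9, f(-1) = 57, f(3) = -15, f(-3) = 81, f(11) = 1089, f(-11) = -1023, f(33) = 35145, f(-33) = -35079; none is 0, so f has no rational root and is therefore irreducible over Q (a cubic with no linear factor over a field is irreducible). For an irreducible cubic, the Galois group is A_3 or S_3 according as the discriminant disc(f) = -4a^3 - 27b^2 = -4·(-25)^3 - 27·(33)^2 = 33097 is or is not a square in Q. Here disc(f) = 33097 is not a perfect square in Q, so the Galois group of f over Q is not contained in A_3 and must be all of S_3. The splitting field has degree |S_3| = 6 over Q, so [K : Q] = 6.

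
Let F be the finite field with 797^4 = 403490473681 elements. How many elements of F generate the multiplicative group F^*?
There are φ(403490473680) = 86931947520 primitive elements

F_q^* is cyclic of order q - 1 = 403490473680. A cyclic group of order m has exactly φ(m) generators. Here m = 403490473680 = 2^4 · 3 · 5 · 7 · 19 · 199 · 63521, so the number of primitive elements is φ(403490473680) = 86931947520.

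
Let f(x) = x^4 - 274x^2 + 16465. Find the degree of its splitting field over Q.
[K : Q] = 4

Solving the quadratic in x^2: x^2 = (274 ± √(274^2 - 4·16465))/2 = (274 ± √9216)/2 = (274 ± 96)/2, giving x^2 = 185 or x^2 = 89. So f(x) = (x^2 - 185)(x^2 - 89) and the roots of f are ±√185, ±√89. Hence the splitting field is K = Q(√185, √89). Since 185 and 89 are distinct squarefree integers > 1, their product 16465 is not a perfect square, so √89 ∉ Q(√185). By the tower law [K:Q] = [Q(√185,√89):Q(√185)] · [Q(√185):Q] = 2 · 2 = 4.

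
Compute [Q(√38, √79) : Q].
[Q(√38, √79) : Q] = 4

[Q(√38):Q] = 2 (min poly x^2 - 38, irreducible since 38 is squarefree > 1). For the top step, suppose √79 ∈ Q(√38), say √79 = c + d√38 with c, d ∈ Q. Squaring: 79 = c^2 + 38d^2 + 2cd√38. Since √38 ∉ Q this forces 2cd = 0. If d = 0 then √79 = c ∈ Q, contradicting 79 squarefree > 1. If c = 0 then 79 = 38d^2, so 38·79 = (38d)^2 is a perfect square in Q — but 38·79 = 3002 is not a perfect square (since 38 and 79 are distinct squarefree integers). Contradiction. Hence √79 ∉ Q(√38), so x^2 - 79 stays irreducible over Q(√38) and [Q(√38, √79) : Q(√38)] = 2. By the tower law, [Q(√38, √79) : Q] = 2 · 2 = 4.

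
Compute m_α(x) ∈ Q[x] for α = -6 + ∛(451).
m_α(x) = x^3 + 18x^2 + 108x - 235

Set β = α + 6 = ∛(451), so β^3 = 451. Then (α + 6)^3 - 451 = 0, i.e. α is a root of g(x) = (x + 6)^3 - 451 = x^3 + 18x^2 + 108x - 235. Since g(x) = h(x + 6) where h(x) = x^3 - 451, and h is irreducible over Q (because 451 is not a perfect cube, so h has no rational root, and a monic cubic with no rational root is irreducible), g is also irreducible (irreducibility is preserved under the substitution x → x + 6). Hence m_α(x) = x^3 + 18x^2 + 108x - 235.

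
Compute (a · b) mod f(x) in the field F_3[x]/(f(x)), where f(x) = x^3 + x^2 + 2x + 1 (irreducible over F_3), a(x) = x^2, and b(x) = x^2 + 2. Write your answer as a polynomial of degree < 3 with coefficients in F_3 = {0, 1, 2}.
a · b ≡ x^2 + x + 1 (mod f(x))

Multiply in F_3[x]: a(x)·b(x) = (x^2)·(x^2 + 2) = x^4 + 2x^2. This has degree ≥ 3, so divide by f(x) over F_3: x^4 + 2x^2 = (x + 2)·(x^3 + x^2 + 2x + 1) + (x^2 + x + 1). Hence a·b ≡ x^2 + x + 1 (mod f). (F_3[x]/(f) is a field with 3^3 = 27 elements since f is irreducible of degree 3.)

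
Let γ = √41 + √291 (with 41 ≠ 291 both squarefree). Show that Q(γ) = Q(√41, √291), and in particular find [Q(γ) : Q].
[Q(γ) : Q] = 4 (equivalently, Q(γ) = Q(√41, √291))

Obviously Q(γ) ⊆ Q(√41, √291), and [Q(√41, √291):Q] = 4 (since 41, 291 are distinct squarefree integers > 1 with 11931 not a perfect square). To show equality we compute the minimal polynomial of γ. From γ = √41 + √291: γ^2 = 41 + 2√(11931) + 291 = 332 + 2√(11931), so γ^2 - 332 = 2√(11931); squaring, (γ^2 - 332)^2 = 4·11931, i.e. γ^4 - 664γ^2 + 110224 - 47724 = 0, i.e. γ^4 - 664γ^2 + 62500 = 0. So γ is a root of x^4 - 664x^2 + 62500. This polynomial is irreducible over Q: it has no rational root (each ±√41 ± √291 is irrational), and any factorization into two quadratics over Q would force √(11931) ∈ Q (pairing opposite roots) or √41, √291 ∈ Q (other pairings), all impossible. Hence [Q(γ):Q] = 4 = [Q(√41, √291):Q], so Q(γ) = Q(√41, √291).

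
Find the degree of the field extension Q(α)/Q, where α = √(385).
[Q(α):Q] = 2

[Q(α):Q] equals the degree of the minimal polynomial of α. Here α^2 = 385 and x^2 - 385 is irreducible (d = 385 is squarefree, ≠ 1, hence not a square), so deg(m_α) = 2. Thus [Q(α):Q] = 2.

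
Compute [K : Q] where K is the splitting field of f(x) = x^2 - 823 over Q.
[K : Q] = 2

f(x) = x^2 - 823 factors as (x - √823)(x + √823). The splitting field is K = Q(√823). Since 823 is squarefree and > 1, it is not a perfect square, so x^2 - 823 is irreducible over Q and [Q(√823) : Q] = 2. Hence [K : Q] = 2.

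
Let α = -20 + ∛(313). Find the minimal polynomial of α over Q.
m_α(x) = x^3 + 60x^2 + 1200x + 7687

Set β = α + 20 = ∛(313), so β^3 = 313. Then (α + 20)^3 - 313 = 0, i.e. α is a root of g(x) = (x + 20)^3 - 313 = x^3 + 60x^2 + 1200x + 7687. Since g(x) = h(x + 20) where h(x) = x^3 - 313, and h is irreducible over Q (because 313 is not a perfect cube, so h has no rational root, and a monic cubic with no rational root is irreducible), g is also irreducible (irreducibility is preserved under the substitution x → x + 20). Hence m_α(x) = x^3 + 60x^2 + 1200x + 7687.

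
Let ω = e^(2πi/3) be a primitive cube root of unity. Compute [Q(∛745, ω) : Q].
[Q(∛745, ω) : Q] = 6

[Q(∛745):Q] = 3 (min poly x^3 - 745, irreducible since 745 is not a perfect cube). [Q(ω):Q] = 2 (min poly x^2 + x + 1). Since Q(∛745) ⊂ R and ω ∉ R, we have ω ∉ Q(∛745), so x^2 + x + 1 remains irreducible over Q(∛745) and [Q(∛745, ω) : Q(∛745)] = 2. By the tower law, [Q(∛745, ω) : Q] = 3 · 2 = 6. (In fact Q(∛745, ω) is the splitting field of x^3 - 745 over Q.)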